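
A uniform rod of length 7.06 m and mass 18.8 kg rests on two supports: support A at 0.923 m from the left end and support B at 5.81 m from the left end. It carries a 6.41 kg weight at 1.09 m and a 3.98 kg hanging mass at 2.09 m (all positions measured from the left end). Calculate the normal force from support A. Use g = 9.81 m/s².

R_A ≈ 176 N

Choose support B as the axis so its reaction then has zero moment arm.
Beam weight: 18.8 × 9.81 = 184.4 N down at 3.53 m → arm 2.28 m, τ = 184.4 × 2.28 = 420.4 N·m counterclockwise.
Weight: 6.41 × 9.81 = 62.88 N down at 1.09 m → arm 4.72 m, τ = 62.88 × 4.72 = 296.8 N·m counterclockwise.
Hanging mass: 3.98 × 9.81 = 39.04 N down at 2.09 m → arm 3.72 m, τ = 39.04 × 3.72 = 145.2 N·m counterclockwise.
Net load moment about support B = 862.4 N·m counterclockwise.
Reaction R at support A is upward at 0.923 m, arm 4.887 m → moment R × 4.887 clockwise.
Setting net torque to zero: R × 4.887 = 862.4 → R = 176 N.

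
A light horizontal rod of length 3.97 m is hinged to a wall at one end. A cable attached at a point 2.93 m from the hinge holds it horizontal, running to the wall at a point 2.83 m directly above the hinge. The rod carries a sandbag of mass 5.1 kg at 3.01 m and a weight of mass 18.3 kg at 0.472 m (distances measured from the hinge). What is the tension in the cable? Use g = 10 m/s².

Taking torques about the hinge:
Sandbag: 5.1 × 10 = 51 N down at 3.01 m → arm 3.01 m, τ = 51 × 3.01 = 153.5 N·m clockwise.
Weight: 18.3 × 10 = 183 N down at 0.472 m → arm 0.472 m, τ = 183 × 0.472 = 86.38 N·m clockwise.
Total clockwise load moment = 239.9 N·m.
The cable tension T acts at 2.93 m; only its component perpendicular to the rod, T sinθ, produces torque. sinθ = h/√(h²+d²) = 2.83/√(2.83²+2.93²) = 0.6947.
For rotational equilibrium, T × 2.93 × 0.6947 = 239.9, so T = 239.9 / 2.035 = 118 N.

T ≈ 118 N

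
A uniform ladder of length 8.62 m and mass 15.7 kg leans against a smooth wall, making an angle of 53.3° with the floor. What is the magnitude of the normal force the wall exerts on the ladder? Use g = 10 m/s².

N_wall ≈ 58.5 N

Taking torques about the foot of the ladder:
Ladder weight 15.7×10 = 157 N acts at 4.31 m along the ladder; its horizontal arm is 4.31·cos53.3° = 2.576 m → τ = 404.4 N·m clockwise.
Wall normal N acts horizontally at the top; its moment arm is the height L sinθ = 8.62·sin53.3° = 6.911 m, counterclockwise.
Balancing moments: N × 6.911 = 404.4, giving N = 58.5 N.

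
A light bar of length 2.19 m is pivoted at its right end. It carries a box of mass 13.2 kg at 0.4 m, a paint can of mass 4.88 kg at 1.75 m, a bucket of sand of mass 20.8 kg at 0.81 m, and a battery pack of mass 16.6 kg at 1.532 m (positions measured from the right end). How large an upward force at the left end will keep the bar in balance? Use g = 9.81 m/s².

F ≈ 251 N

About the right end:
Box: 13.2 × 9.81 = 129.5 N down at 0.4 m → arm 0.4 m, τ = 129.5 × 0.4 = 51.8 N·m counterclockwise.
Paint can: 4.88 × 9.81 = 47.87 N down at 1.75 m → arm 1.75 m, τ = 47.87 × 1.75 = 83.77 N·m counterclockwise.
Bucket of sand: 20.8 × 9.81 = 204 N down at 0.81 m → arm 0.81 m, τ = 204 × 0.81 = 165.2 N·m counterclockwise.
Battery pack: 16.6 × 9.81 = 162.8 N down at 1.532 m → arm 1.532 m, τ = 162.8 × 1.532 = 249.4 N·m counterclockwise.
Net moment of the loads = 550.2 N·m counterclockwise.
The upward force F acts at the left end, arm 2.19 m, giving F × 2.19 clockwise.
For rotational equilibrium, F × 2.19 = 550.2, so F = 550.2 / 2.19 = 251 N.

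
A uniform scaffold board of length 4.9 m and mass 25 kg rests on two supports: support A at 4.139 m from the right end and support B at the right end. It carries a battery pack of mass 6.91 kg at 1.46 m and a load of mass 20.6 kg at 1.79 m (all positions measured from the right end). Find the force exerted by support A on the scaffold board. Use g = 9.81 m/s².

R_A ≈ 256 N

Sum moments about support B (its reaction then has zero moment arm).
Beam weight: 25 × 9.81 = 245.2 N down at 2.45 m → arm 2.45 m, τ = 245.2 × 2.45 = 600.7 N·m counterclockwise.
Battery pack: 6.91 × 9.81 = 67.79 N down at 1.46 m → arm 1.46 m, τ = 67.79 × 1.46 = 98.97 N·m counterclockwise.
Load: 20.6 × 9.81 = 202.1 N down at 1.79 m → arm 1.79 m, τ = 202.1 × 1.79 = 361.8 N·m counterclockwise.
Net load moment about support B = 1061 N·m counterclockwise.
Reaction R at support A is upward at 4.139 m, arm 4.139 m → moment R × 4.139 clockwise.
Balancing moments: R × 4.139 = 1061, giving R = 256 N.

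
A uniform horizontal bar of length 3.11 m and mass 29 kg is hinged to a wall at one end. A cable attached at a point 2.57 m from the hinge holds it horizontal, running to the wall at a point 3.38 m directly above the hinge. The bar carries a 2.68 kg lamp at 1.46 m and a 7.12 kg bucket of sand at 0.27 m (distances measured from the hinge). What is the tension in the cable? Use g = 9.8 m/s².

T ≈ 244 N

Taking torques about the hinge:
Beam weight: 29 × 9.8 = 284.2 N down at 1.555 m → arm 1.555 m, τ = 284.2 × 1.555 = 441.9 N·m clockwise.
Lamp: 2.68 × 9.8 = 26.26 N down at 1.46 m → arm 1.46 m, τ = 26.26 × 1.46 = 38.34 N·m clockwise.
Bucket of sand: 7.12 × 9.8 = 69.78 N down at 0.27 m → arm 0.27 m, τ = 69.78 × 0.27 = 18.84 N·m clockwise.
Total clockwise load moment = 499.1 N·m.
The cable tension T acts at 2.57 m; only its component perpendicular to the bar, T sinθ, produces torque. sinθ = h/√(h²+d²) = 3.38/√(3.38²+2.57²) = 0.796.
Balancing moments: T × 2.57 × 0.796 = 499.1, giving T = 499.1 / 2.046 = 244 N.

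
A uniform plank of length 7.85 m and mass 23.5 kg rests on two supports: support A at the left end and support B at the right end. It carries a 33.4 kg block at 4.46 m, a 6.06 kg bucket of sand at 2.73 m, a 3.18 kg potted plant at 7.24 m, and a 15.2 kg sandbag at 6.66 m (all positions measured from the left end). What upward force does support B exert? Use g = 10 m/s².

Taking torques about support A:
Beam weight: 23.5 × 10 = 235 N down at 3.925 m → arm 3.925 m, τ = 235 × 3.925 = 922.4 N·m clockwise.
Block: 33.4 × 10 = 334 N down at 4.46 m → arm 4.46 m, τ = 334 × 4.46 = 1490 N·m clockwise.
Bucket of sand: 6.06 × 10 = 60.6 N down at 2.73 m → arm 2.73 m, τ = 60.6 × 2.73 = 165.4 N·m clockwise.
Potted plant: 3.18 × 10 = 31.8 N down at 7.24 m → arm 7.24 m, τ = 31.8 × 7.24 = 230.2 N·m clockwise.
Sandbag: 15.2 × 10 = 152 N down at 6.66 m → arm 6.66 m, τ = 152 × 6.66 = 1012 N·m clockwise.
Net load moment about support A = 3820 N·m clockwise.
Reaction R at support B is upward at 7.85 m, arm 7.85 m → moment R × 7.85 counterclockwise.
For rotational equilibrium, R × 7.85 = 3820, so R = 487 N.

R_B ≈ 487 N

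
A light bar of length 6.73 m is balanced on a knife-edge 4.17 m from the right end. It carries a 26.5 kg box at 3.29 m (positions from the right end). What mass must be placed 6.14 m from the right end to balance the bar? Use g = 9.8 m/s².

m ≈ 11.8 kg

Taking torques about the knife-edge (at 4.17 m from the right end):
Box: 26.5 × 9.8 = 259.7 N down at 3.29 m → arm 0.88 m, τ = 259.7 × 0.88 = 228.5 N·m clockwise.
Net moment of known loads = 228.5 N·m clockwise.
An unknown mass m at 6.14 m has arm 1.97 m; its moment is m·g·1.97 counterclockwise.
Balancing moments: m × 9.8 × 1.97 = 228.5, giving m = 228.5 / (9.8 × 1.97) = 11.8 kg.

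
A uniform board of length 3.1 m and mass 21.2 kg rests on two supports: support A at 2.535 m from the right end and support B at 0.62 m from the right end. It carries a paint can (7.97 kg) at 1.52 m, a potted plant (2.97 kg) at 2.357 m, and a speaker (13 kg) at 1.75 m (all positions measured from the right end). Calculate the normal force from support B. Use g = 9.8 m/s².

Take moments about support A.
Beam weight: 21.2 × 9.8 = 207.8 N down at 1.55 m → arm 0.985 m, τ = 207.8 × 0.985 = 204.7 N·m clockwise.
Paint can: 7.97 × 9.8 = 78.11 N down at 1.52 m → arm 1.015 m, τ = 78.11 × 1.015 = 79.28 N·m clockwise.
Potted plant: 2.97 × 9.8 = 29.11 N down at 2.357 m → arm 0.178 m, τ = 29.11 × 0.178 = 5.182 N·m clockwise.
Speaker: 13 × 9.8 = 127.4 N down at 1.75 m → arm 0.785 m, τ = 127.4 × 0.785 = 100 N·m clockwise.
Net load moment about support A = 389.2 N·m clockwise.
Reaction R at support B is upward at 0.62 m, arm 1.915 m → moment R × 1.915 counterclockwise.
Setting net torque to zero: R × 1.915 = 389.2 → R = 203 N.

R_B ≈ 203 N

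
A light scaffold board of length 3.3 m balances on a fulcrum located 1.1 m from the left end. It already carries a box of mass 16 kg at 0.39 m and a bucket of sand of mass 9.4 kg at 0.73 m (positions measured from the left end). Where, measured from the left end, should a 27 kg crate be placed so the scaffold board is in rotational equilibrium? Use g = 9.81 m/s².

x ≈ 1.65 m from the left end

Choose the fulcrum (at 1.1 m from the left end) as the axis so the support reaction has zero arm there.
Box: 16 × 9.81 = 157 N down at 0.39 m → arm 0.71 m, τ = 157 × 0.71 = 111.5 N·m counterclockwise.
Bucket of sand: 9.4 × 9.81 = 92.21 N down at 0.73 m → arm 0.37 m, τ = 92.21 × 0.37 = 34.12 N·m counterclockwise.
Net moment of existing loads = 145.6 N·m counterclockwise.
The crate weighs 27 × 9.81 = 264.9 N and must supply an equal clockwise moment, so its lever arm about the fulcrum is 145.6 / 264.9 = 0.55 m.
That puts it at 1.1 + 0.55 = 1.65 m from the left end.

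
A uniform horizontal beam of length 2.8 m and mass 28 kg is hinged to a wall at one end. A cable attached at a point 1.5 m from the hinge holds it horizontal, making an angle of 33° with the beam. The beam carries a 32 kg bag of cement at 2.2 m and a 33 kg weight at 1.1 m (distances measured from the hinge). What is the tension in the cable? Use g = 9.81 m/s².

Taking torques about the hinge:
Beam weight: 28 × 9.81 = 274.7 N down at 1.4 m → arm 1.4 m, τ = 274.7 × 1.4 = 384.6 N·m clockwise.
Bag of cement: 32 × 9.81 = 313.9 N down at 2.2 m → arm 2.2 m, τ = 313.9 × 2.2 = 690.6 N·m clockwise.
Weight: 33 × 9.81 = 323.7 N down at 1.1 m → arm 1.1 m, τ = 323.7 × 1.1 = 356.1 N·m clockwise.
Total clockwise load moment = 1431 N·m.
The cable tension T acts at 1.5 m; only its component perpendicular to the beam, T sinθ, produces torque. sin 33° = 0.5446.
Setting net torque to zero: T × 1.5 × 0.5446 = 1431 → T = 1431 / 0.8169 = 1750 N.

T ≈ 1750 N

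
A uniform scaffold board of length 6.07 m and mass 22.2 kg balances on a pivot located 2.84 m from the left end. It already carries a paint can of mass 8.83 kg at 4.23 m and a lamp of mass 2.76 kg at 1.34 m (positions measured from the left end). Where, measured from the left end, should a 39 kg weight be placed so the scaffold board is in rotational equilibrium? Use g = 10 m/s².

x ≈ 2.52 m from the left end

Choose the pivot (at 2.84 m from the left end) as the axis so the support reaction has zero arm there.
Beam weight: 22.2 × 10 = 222 N down at 3.035 m → arm 0.195 m, τ = 222 × 0.195 = 43.29 N·m clockwise.
Paint can: 8.83 × 10 = 88.3 N down at 4.23 m → arm 1.39 m, τ = 88.3 × 1.39 = 122.7 N·m clockwise.
Lamp: 2.76 × 10 = 27.6 N down at 1.34 m → arm 1.5 m, τ = 27.6 × 1.5 = 41.4 N·m counterclockwise.
Net moment of existing loads = 124.6 N·m clockwise.
The weight weighs 39 × 10 = 390 N and must supply an equal counterclockwise moment, so its lever arm about the pivot is 124.6 / 390 = 0.319 m.
That puts it at 2.84 − 0.319 = 2.52 m from the left end.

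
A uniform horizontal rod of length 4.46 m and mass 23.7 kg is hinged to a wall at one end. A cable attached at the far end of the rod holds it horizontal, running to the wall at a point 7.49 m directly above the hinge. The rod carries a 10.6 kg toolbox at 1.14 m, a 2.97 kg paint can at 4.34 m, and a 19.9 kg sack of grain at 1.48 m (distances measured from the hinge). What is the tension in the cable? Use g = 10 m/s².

T ≈ 280 N

Take moments about the hinge.
Beam weight: 23.7 × 10 = 237 N down at 2.23 m → arm 2.23 m, τ = 237 × 2.23 = 528.5 N·m clockwise.
Toolbox: 10.6 × 10 = 106 N down at 1.14 m → arm 1.14 m, τ = 106 × 1.14 = 120.8 N·m clockwise.
Paint can: 2.97 × 10 = 29.7 N down at 4.34 m → arm 4.34 m, τ = 29.7 × 4.34 = 128.9 N·m clockwise.
Sack of grain: 19.9 × 10 = 199 N down at 1.48 m → arm 1.48 m, τ = 199 × 1.48 = 294.5 N·m clockwise.
Total clockwise load moment = 1073 N·m.
The cable tension T acts at 4.46 m; only its component perpendicular to the rod, T sinθ, produces torque. sinθ = h/√(h²+d²) = 7.49/√(7.49²+4.46²) = 0.8592.
Setting net torque to zero: T × 4.46 × 0.8592 = 1073 → T = 1073 / 3.832 = 280 N.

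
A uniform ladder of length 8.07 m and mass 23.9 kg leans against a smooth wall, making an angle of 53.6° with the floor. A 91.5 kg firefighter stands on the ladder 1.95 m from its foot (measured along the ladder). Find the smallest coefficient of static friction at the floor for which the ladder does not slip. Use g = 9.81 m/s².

About the foot of the ladder:
Ladder weight 23.9×9.81 = 234.5 N acts at 4.035 m along the ladder; its horizontal arm is 4.035·cos53.6° = 2.394 m → τ = 561.4 N·m clockwise.
Firefighter: 91.5×9.81 = 897.6 N at 1.95 m → arm 1.157 m → τ = 1039 N·m clockwise.
Wall normal N acts horizontally at the top; its moment arm is the height L sinθ = 8.07·sin53.6° = 6.495 m, counterclockwise.
Setting net torque to zero: N × 6.495 = 1600 → N = 246.3 N.
ΣFx = 0 ⇒ f = N_wall = 246.3 N. ΣFy = 0 ⇒ N_floor = 1132 N.
μ_min = f / N_floor = 246.3 / 1132 = 0.218.

μ_min ≈ 0.218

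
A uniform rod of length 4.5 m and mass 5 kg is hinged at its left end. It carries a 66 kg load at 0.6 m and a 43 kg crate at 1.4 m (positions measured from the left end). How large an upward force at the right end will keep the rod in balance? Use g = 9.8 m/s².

Sum moments about the left end (the unknown pivot reaction has zero arm there).
Beam weight: 5 × 9.8 = 49 N down at 2.25 m → arm 2.25 m, τ = 49 × 2.25 = 110.2 N·m clockwise.
Load: 66 × 9.8 = 646.8 N down at 0.6 m → arm 0.6 m, τ = 646.8 × 0.6 = 388.1 N·m clockwise.
Crate: 43 × 9.8 = 421.4 N down at 1.4 m → arm 1.4 m, τ = 421.4 × 1.4 = 590 N·m clockwise.
Net moment of the loads = 1088 N·m clockwise.
The upward force F acts at the right end, arm 4.5 m, giving F × 4.5 counterclockwise.
Στ = 0 ⇒ F × 4.5 = 1088 ⇒ F = 1088 / 4.5 = 242 N.

F ≈ 242 N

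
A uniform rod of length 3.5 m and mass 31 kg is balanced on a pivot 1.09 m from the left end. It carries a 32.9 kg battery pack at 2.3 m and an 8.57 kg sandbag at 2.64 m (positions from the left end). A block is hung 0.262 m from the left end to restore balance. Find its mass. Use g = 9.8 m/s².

Sum moments about the pivot (at 1.09 m from the left end) (the support reaction has zero arm there).
Beam weight: 31 × 9.8 = 303.8 N down at 1.75 m → arm 0.66 m, τ = 303.8 × 0.66 = 200.5 N·m clockwise.
Battery pack: 32.9 × 9.8 = 322.4 N down at 2.3 m → arm 1.21 m, τ = 322.4 × 1.21 = 390.1 N·m clockwise.
Sandbag: 8.57 × 9.8 = 83.99 N down at 2.64 m → arm 1.55 m, τ = 83.99 × 1.55 = 130.2 N·m clockwise.
Net moment of known loads = 720.8 N·m clockwise.
An unknown mass m at 0.262 m has arm 0.828 m; its moment is m·g·0.828 counterclockwise.
Στ = 0 ⇒ m × 9.8 × 0.828 = 720.8 ⇒ m = 720.8 / (9.8 × 0.828) = 88.8 kg.

m ≈ 88.8 kg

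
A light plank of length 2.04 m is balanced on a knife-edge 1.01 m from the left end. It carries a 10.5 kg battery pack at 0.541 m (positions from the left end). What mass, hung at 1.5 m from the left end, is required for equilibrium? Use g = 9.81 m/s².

Sum moments about the knife-edge (at 1.01 m from the left end) (the support reaction has zero arm there).
Battery pack: 10.5 × 9.81 = 103 N down at 0.541 m → arm 0.469 m, τ = 103 × 0.469 = 48.31 N·m counterclockwise.
Net moment of known loads = 48.31 N·m counterclockwise.
An unknown mass m at 1.5 m has arm 0.49 m; its moment is m·g·0.49 clockwise.
Setting net torque to zero: m × 9.81 × 0.49 = 48.31 → m = 48.31 / (9.81 × 0.49) = 10.1 kg.

m ≈ 10.1 kg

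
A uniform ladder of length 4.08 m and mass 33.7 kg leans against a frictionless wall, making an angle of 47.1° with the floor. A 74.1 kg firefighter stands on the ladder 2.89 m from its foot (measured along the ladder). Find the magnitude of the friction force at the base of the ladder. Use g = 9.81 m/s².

Choose the foot of the ladder as the axis so the floor normal and friction both act there and drop out.
Ladder weight 33.7×9.81 = 330.6 N acts at 2.04 m along the ladder; its horizontal arm is 2.04·cos47.1° = 1.389 m → τ = 459.2 N·m clockwise.
Firefighter: 74.1×9.81 = 726.9 N at 2.89 m → arm 1.967 m → τ = 1430 N·m clockwise.
Wall normal N acts horizontally at the top; its moment arm is the height L sinθ = 4.08·sin47.1° = 2.989 m, counterclockwise.
Στ = 0 ⇒ N × 2.989 = 1889 ⇒ N = 632 N.
ΣFx = 0: friction at the foot balances the wall's push, so f = N_wall = 632 N.

f ≈ 632 N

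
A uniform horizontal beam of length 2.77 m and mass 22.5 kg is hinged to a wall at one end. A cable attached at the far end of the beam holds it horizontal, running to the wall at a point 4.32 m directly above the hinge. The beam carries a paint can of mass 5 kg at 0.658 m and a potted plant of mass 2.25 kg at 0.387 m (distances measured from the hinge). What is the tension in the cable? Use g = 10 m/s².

About the hinge:
Beam weight: 22.5 × 10 = 225 N down at 1.385 m → arm 1.385 m, τ = 225 × 1.385 = 311.6 N·m clockwise.
Paint can: 5 × 10 = 50 N down at 0.658 m → arm 0.658 m, τ = 50 × 0.658 = 32.9 N·m clockwise.
Potted plant: 2.25 × 10 = 22.5 N down at 0.387 m → arm 0.387 m, τ = 22.5 × 0.387 = 8.707 N·m clockwise.
Total clockwise load moment = 353.2 N·m.
The cable tension T acts at 2.77 m; only its component perpendicular to the beam, T sinθ, produces torque. sinθ = h/√(h²+d²) = 4.32/√(4.32²+2.77²) = 0.8418.
Στ = 0 ⇒ T × 2.77 × 0.8418 = 353.2 ⇒ T = 353.2 / 2.332 = 151 N.

T ≈ 151 N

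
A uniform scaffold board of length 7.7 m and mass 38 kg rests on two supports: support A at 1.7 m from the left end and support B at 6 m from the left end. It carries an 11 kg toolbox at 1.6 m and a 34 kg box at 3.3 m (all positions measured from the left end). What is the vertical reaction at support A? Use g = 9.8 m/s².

R_A ≈ 506 N

Choose support B as the axis so its reaction then has zero moment arm.
Beam weight: 38 × 9.8 = 372.4 N down at 3.85 m → arm 2.15 m, τ = 372.4 × 2.15 = 800.7 N·m counterclockwise.
Toolbox: 11 × 9.8 = 107.8 N down at 1.6 m → arm 4.4 m, τ = 107.8 × 4.4 = 474.3 N·m counterclockwise.
Box: 34 × 9.8 = 333.2 N down at 3.3 m → arm 2.7 m, τ = 333.2 × 2.7 = 899.6 N·m counterclockwise.
Net load moment about support B = 2175 N·m counterclockwise.
Reaction R at support A is upward at 1.7 m, arm 4.3 m → moment R × 4.3 clockwise.
Balancing moments: R × 4.3 = 2175, giving R = 506 N.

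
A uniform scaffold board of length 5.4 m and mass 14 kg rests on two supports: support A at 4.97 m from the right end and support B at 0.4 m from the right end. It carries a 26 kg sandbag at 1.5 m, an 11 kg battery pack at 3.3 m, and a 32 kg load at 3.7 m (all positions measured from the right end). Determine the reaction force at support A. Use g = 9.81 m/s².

R_A ≈ 426 N

About support B:
Beam weight: 14 × 9.81 = 137.3 N down at 2.7 m → arm 2.3 m, τ = 137.3 × 2.3 = 315.8 N·m counterclockwise.
Sandbag: 26 × 9.81 = 255.1 N down at 1.5 m → arm 1.1 m, τ = 255.1 × 1.1 = 280.6 N·m counterclockwise.
Battery pack: 11 × 9.81 = 107.9 N down at 3.3 m → arm 2.9 m, τ = 107.9 × 2.9 = 312.9 N·m counterclockwise.
Load: 32 × 9.81 = 313.9 N down at 3.7 m → arm 3.3 m, τ = 313.9 × 3.3 = 1036 N·m counterclockwise.
Net load moment about support B = 1945 N·m counterclockwise.
Reaction R at support A is upward at 4.97 m, arm 4.57 m → moment R × 4.57 clockwise.
Balancing moments: R × 4.57 = 1945, giving R = 426 N.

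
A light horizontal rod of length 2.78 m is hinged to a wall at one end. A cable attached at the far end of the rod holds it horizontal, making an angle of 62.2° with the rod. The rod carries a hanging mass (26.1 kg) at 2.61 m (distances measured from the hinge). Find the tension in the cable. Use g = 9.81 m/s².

Choose the hinge as the axis so the unknown hinge reaction has zero arm there.
Hanging mass: 26.1 × 9.81 = 256 N down at 2.61 m → arm 2.61 m, τ = 256 × 2.61 = 668.2 N·m clockwise.
Total clockwise load moment = 668.2 N·m.
The cable tension T acts at 2.78 m; only its component perpendicular to the rod, T sinθ, produces torque. sin 62.2° = 0.8846.
Setting net torque to zero: T × 2.78 × 0.8846 = 668.2 → T = 668.2 / 2.459 = 272 N.

T ≈ 272 N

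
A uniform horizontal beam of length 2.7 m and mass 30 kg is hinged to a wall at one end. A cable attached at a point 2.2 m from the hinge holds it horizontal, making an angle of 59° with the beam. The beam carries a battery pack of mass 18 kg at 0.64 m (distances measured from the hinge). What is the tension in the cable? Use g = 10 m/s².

T ≈ 276 N

About the hinge:
Beam weight: 30 × 10 = 300 N down at 1.35 m → arm 1.35 m, τ = 300 × 1.35 = 405 N·m clockwise.
Battery pack: 18 × 10 = 180 N down at 0.64 m → arm 0.64 m, τ = 180 × 0.64 = 115.2 N·m clockwise.
Total clockwise load moment = 520.2 N·m.
The cable tension T acts at 2.2 m; only its component perpendicular to the beam, T sinθ, produces torque. sin 59° = 0.8572.
Setting net torque to zero: T × 2.2 × 0.8572 = 520.2 → T = 520.2 / 1.886 = 276 N.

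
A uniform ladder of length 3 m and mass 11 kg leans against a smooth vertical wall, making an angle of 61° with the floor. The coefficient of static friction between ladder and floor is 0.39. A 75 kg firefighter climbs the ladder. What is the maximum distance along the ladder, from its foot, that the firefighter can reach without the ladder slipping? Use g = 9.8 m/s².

d ≈ 2.2 m

Take moments about the foot of the ladder.
Ladder weight 11×9.8 = 107.8 N acts at 1.5 m along the ladder; its horizontal arm is 1.5·cos61° = 0.7272 m → τ = 78.39 N·m clockwise.
Firefighter weight 75×9.8 = 735 N at distance d → arm d·cos61° → τ = 735·d·0.4848 clockwise.
Wall normal N at the top has arm L sinθ = 2.624 m counterclockwise, so Στ = 0 gives N·2.624 = 78.39 + 356.3·d.
ΣFy = 0 ⇒ N_floor = 842.8 N, so the maximum friction is μ_s·N_floor = 0.39×842.8 = 328.7 N. ΣFx = 0 ⇒ N_wall = f, so at the slipping point N = 328.7 N.
Substituting: 328.7×2.624 = 78.39 + 356.3·d ⇒ d = (862.5 − 78.39) / 356.3 = 2.2 m.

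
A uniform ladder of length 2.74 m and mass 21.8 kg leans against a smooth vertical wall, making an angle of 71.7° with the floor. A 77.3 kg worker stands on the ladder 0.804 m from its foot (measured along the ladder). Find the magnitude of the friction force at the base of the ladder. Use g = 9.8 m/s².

Taking torques about the foot of the ladder:
Ladder weight 21.8×9.8 = 213.6 N acts at 1.37 m along the ladder; its horizontal arm is 1.37·cos71.7° = 0.4302 m → τ = 91.89 N·m clockwise.
Worker: 77.3×9.8 = 757.5 N at 0.804 m → arm 0.2524 m → τ = 191.2 N·m clockwise.
Wall normal N acts horizontally at the top; its moment arm is the height L sinθ = 2.74·sin71.7° = 2.601 m, counterclockwise.
Setting net torque to zero: N × 2.601 = 283.1 → N = 109 N.
ΣFx = 0: friction at the foot balances the wall's push, so f = N_wall = 109 N.

f ≈ 109 N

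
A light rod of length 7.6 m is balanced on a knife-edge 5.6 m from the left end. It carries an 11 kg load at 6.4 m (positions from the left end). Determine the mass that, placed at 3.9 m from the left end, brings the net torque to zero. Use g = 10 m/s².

m ≈ 5.18 kg

Sum moments about the knife-edge (at 5.6 m from the left end) (the support reaction has zero arm there).
Load: 11 × 10 = 110 N down at 6.4 m → arm 0.8 m, τ = 110 × 0.8 = 88 N·m clockwise.
Net moment of known loads = 88 N·m clockwise.
An unknown mass m at 3.9 m has arm 1.7 m; its moment is m·g·1.7 counterclockwise.
For rotational equilibrium, m × 10 × 1.7 = 88, so m = 88 / (10 × 1.7) = 5.18 kg.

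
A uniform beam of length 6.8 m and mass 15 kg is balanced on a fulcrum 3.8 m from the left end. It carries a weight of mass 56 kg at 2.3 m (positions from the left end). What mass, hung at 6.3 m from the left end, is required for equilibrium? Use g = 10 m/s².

m ≈ 36 kg

Take moments about the fulcrum (at 3.8 m from the left end).
Beam weight: 15 × 10 = 150 N down at 3.4 m → arm 0.4 m, τ = 150 × 0.4 = 60 N·m counterclockwise.
Weight: 56 × 10 = 560 N down at 2.3 m → arm 1.5 m, τ = 560 × 1.5 = 840 N·m counterclockwise.
Net moment of known loads = 900 N·m counterclockwise.
An unknown mass m at 6.3 m has arm 2.5 m; its moment is m·g·2.5 clockwise.
Στ = 0 ⇒ m × 10 × 2.5 = 900 ⇒ m = 900 / (10 × 2.5) = 36 kg.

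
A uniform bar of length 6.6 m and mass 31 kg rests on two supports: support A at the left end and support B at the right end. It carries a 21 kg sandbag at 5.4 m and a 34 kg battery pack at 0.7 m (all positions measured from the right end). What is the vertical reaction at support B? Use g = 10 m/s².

R_B ≈ 497 N

Taking torques about support A:
Beam weight: 31 × 10 = 310 N down at 3.3 m → arm 3.3 m, τ = 310 × 3.3 = 1023 N·m clockwise.
Sandbag: 21 × 10 = 210 N down at 5.4 m → arm 1.2 m, τ = 210 × 1.2 = 252 N·m clockwise.
Battery pack: 34 × 10 = 340 N down at 0.7 m → arm 5.9 m, τ = 340 × 5.9 = 2006 N·m clockwise.
Net load moment about support A = 3281 N·m clockwise.
Reaction R at support B is upward at 0 m, arm 6.6 m → moment R × 6.6 counterclockwise.
Setting net torque to zero: R × 6.6 = 3281 → R = 497 N.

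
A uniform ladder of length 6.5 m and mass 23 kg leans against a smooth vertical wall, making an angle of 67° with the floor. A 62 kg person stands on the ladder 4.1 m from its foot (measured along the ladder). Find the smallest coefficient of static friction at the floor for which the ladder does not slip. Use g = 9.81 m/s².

μ_min ≈ 0.253

Take moments about the foot of the ladder.
Ladder weight 23×9.81 = 225.6 N acts at 3.25 m along the ladder; its horizontal arm is 3.25·cos67° = 1.27 m → τ = 286.5 N·m clockwise.
Person: 62×9.81 = 608.2 N at 4.1 m → arm 1.602 m → τ = 974.3 N·m clockwise.
Wall normal N acts horizontally at the top; its moment arm is the height L sinθ = 6.5·sin67° = 5.983 m, counterclockwise.
Στ = 0 ⇒ N × 5.983 = 1261 ⇒ N = 210.8 N.
ΣFx = 0 ⇒ f = N_wall = 210.8 N. ΣFy = 0 ⇒ N_floor = 833.8 N.
μ_min = f / N_floor = 210.8 / 833.8 = 0.253.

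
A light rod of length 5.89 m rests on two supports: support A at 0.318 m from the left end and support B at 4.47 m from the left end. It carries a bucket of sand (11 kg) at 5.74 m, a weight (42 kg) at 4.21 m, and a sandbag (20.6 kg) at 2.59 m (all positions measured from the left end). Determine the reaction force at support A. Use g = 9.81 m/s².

Take moments about support B.
Bucket of sand: 11 × 9.81 = 107.9 N down at 5.74 m → arm 1.27 m, τ = 107.9 × 1.27 = 137 N·m clockwise.
Weight: 42 × 9.81 = 412 N down at 4.21 m → arm 0.26 m, τ = 412 × 0.26 = 107.1 N·m counterclockwise.
Sandbag: 20.6 × 9.81 = 202.1 N down at 2.59 m → arm 1.88 m, τ = 202.1 × 1.88 = 379.9 N·m counterclockwise.
Net load moment about support B = 350 N·m counterclockwise.
Reaction R at support A is upward at 0.318 m, arm 4.152 m → moment R × 4.152 clockwise.
For rotational equilibrium, R × 4.152 = 350, so R = 84.3 N.

R_A ≈ 84.3 N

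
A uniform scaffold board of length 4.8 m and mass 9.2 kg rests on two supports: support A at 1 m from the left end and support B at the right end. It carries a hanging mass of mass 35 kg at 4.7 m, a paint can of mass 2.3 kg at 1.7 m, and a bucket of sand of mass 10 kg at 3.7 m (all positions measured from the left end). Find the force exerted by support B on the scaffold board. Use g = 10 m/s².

Choose support A as the axis so its reaction then has zero moment arm.
Beam weight: 9.2 × 10 = 92 N down at 2.4 m → arm 1.4 m, τ = 92 × 1.4 = 128.8 N·m clockwise.
Hanging mass: 35 × 10 = 350 N down at 4.7 m → arm 3.7 m, τ = 350 × 3.7 = 1295 N·m clockwise.
Paint can: 2.3 × 10 = 23 N down at 1.7 m → arm 0.7 m, τ = 23 × 0.7 = 16.1 N·m clockwise.
Bucket of sand: 10 × 10 = 100 N down at 3.7 m → arm 2.7 m, τ = 100 × 2.7 = 270 N·m clockwise.
Net load moment about support A = 1710 N·m clockwise.
Reaction R at support B is upward at 4.8 m, arm 3.8 m → moment R × 3.8 counterclockwise.
Balancing moments: R × 3.8 = 1710, giving R = 450 N.

R_B ≈ 450 N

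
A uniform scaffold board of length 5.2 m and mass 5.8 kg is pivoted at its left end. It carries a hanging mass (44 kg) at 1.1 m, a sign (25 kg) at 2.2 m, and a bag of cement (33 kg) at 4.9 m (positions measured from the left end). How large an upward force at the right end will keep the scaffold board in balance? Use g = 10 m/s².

Sum moments about the left end (the unknown pivot reaction has zero arm there).
Beam weight: 5.8 × 10 = 58 N down at 2.6 m → arm 2.6 m, τ = 58 × 2.6 = 150.8 N·m clockwise.
Hanging mass: 44 × 10 = 440 N down at 1.1 m → arm 1.1 m, τ = 440 × 1.1 = 484 N·m clockwise.
Sign: 25 × 10 = 250 N down at 2.2 m → arm 2.2 m, τ = 250 × 2.2 = 550 N·m clockwise.
Bag of cement: 33 × 10 = 330 N down at 4.9 m → arm 4.9 m, τ = 330 × 4.9 = 1617 N·m clockwise.
Net moment of the loads = 2802 N·m clockwise.
The upward force F acts at the right end, arm 5.2 m, giving F × 5.2 counterclockwise.
Στ = 0 ⇒ F × 5.2 = 2802 ⇒ F = 2802 / 5.2 = 539 N.

F ≈ 539 N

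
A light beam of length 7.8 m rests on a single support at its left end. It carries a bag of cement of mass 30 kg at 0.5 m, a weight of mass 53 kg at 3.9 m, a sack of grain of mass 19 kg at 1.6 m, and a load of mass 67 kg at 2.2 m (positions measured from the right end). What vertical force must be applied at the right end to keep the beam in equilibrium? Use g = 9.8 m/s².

F ≈ 1150 N

Taking torques about the left end:
Bag of cement: 30 × 9.8 = 294 N down at 0.5 m → arm 7.3 m, τ = 294 × 7.3 = 2146 N·m clockwise.
Weight: 53 × 9.8 = 519.4 N down at 3.9 m → arm 3.9 m, τ = 519.4 × 3.9 = 2026 N·m clockwise.
Sack of grain: 19 × 9.8 = 186.2 N down at 1.6 m → arm 6.2 m, τ = 186.2 × 6.2 = 1154 N·m clockwise.
Load: 67 × 9.8 = 656.6 N down at 2.2 m → arm 5.6 m, τ = 656.6 × 5.6 = 3677 N·m clockwise.
Net moment of the loads = 9003 N·m clockwise.
The upward force F acts at the right end, arm 7.8 m, giving F × 7.8 counterclockwise.
Στ = 0 ⇒ F × 7.8 = 9003 ⇒ F = 9003 / 7.8 = 1150 N.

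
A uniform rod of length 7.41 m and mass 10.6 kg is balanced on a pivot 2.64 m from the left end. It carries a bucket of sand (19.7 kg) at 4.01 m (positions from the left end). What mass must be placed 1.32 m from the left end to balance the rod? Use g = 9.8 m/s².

Sum moments about the pivot (at 2.64 m from the left end) (the support reaction has zero arm there).
Beam weight: 10.6 × 9.8 = 103.9 N down at 3.705 m → arm 1.065 m, τ = 103.9 × 1.065 = 110.7 N·m clockwise.
Bucket of sand: 19.7 × 9.8 = 193.1 N down at 4.01 m → arm 1.37 m, τ = 193.1 × 1.37 = 264.5 N·m clockwise.
Net moment of known loads = 375.2 N·m clockwise.
An unknown mass m at 1.32 m has arm 1.32 m; its moment is m·g·1.32 counterclockwise.
Στ = 0 ⇒ m × 9.8 × 1.32 = 375.2 ⇒ m = 375.2 / (9.8 × 1.32) = 29 kg.

m ≈ 29 kg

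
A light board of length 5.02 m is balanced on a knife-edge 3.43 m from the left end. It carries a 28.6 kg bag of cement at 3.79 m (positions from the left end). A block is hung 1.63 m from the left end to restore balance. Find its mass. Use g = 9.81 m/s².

Sum moments about the knife-edge (at 3.43 m from the left end) (the support reaction has zero arm there).
Bag of cement: 28.6 × 9.81 = 280.6 N down at 3.79 m → arm 0.36 m, τ = 280.6 × 0.36 = 101 N·m clockwise.
Net moment of known loads = 101 N·m clockwise.
An unknown mass m at 1.63 m has arm 1.8 m; its moment is m·g·1.8 counterclockwise.
Setting net torque to zero: m × 9.81 × 1.8 = 101 → m = 101 / (9.81 × 1.8) = 5.72 kg.

m ≈ 5.72 kg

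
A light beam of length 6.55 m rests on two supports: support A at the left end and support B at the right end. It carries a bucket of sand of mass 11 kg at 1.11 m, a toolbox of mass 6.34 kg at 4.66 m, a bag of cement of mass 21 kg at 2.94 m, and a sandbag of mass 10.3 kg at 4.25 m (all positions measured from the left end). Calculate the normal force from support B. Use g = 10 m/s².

Sum moments about support A (its reaction then has zero moment arm).
Bucket of sand: 11 × 10 = 110 N down at 1.11 m → arm 1.11 m, τ = 110 × 1.11 = 122.1 N·m clockwise.
Toolbox: 6.34 × 10 = 63.4 N down at 4.66 m → arm 4.66 m, τ = 63.4 × 4.66 = 295.4 N·m clockwise.
Bag of cement: 21 × 10 = 210 N down at 2.94 m → arm 2.94 m, τ = 210 × 2.94 = 617.4 N·m clockwise.
Sandbag: 10.3 × 10 = 103 N down at 4.25 m → arm 4.25 m, τ = 103 × 4.25 = 437.8 N·m clockwise.
Net load moment about support A = 1473 N·m clockwise.
Reaction R at support B is upward at 6.55 m, arm 6.55 m → moment R × 6.55 counterclockwise.
Setting net torque to zero: R × 6.55 = 1473 → R = 225 N.

R_B ≈ 225 N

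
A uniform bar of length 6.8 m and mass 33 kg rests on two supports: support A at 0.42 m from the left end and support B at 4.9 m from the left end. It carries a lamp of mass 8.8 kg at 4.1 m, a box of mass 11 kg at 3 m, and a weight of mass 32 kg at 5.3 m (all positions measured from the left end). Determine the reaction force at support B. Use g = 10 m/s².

Choose support A as the axis so its reaction then has zero moment arm.
Beam weight: 33 × 10 = 330 N down at 3.4 m → arm 2.98 m, τ = 330 × 2.98 = 983.4 N·m clockwise.
Lamp: 8.8 × 10 = 88 N down at 4.1 m → arm 3.68 m, τ = 88 × 3.68 = 323.8 N·m clockwise.
Box: 11 × 10 = 110 N down at 3 m → arm 2.58 m, τ = 110 × 2.58 = 283.8 N·m clockwise.
Weight: 32 × 10 = 320 N down at 5.3 m → arm 4.88 m, τ = 320 × 4.88 = 1562 N·m clockwise.
Net load moment about support A = 3153 N·m clockwise.
Reaction R at support B is upward at 4.9 m, arm 4.48 m → moment R × 4.48 counterclockwise.
For rotational equilibrium, R × 4.48 = 3153, so R = 704 N.

R_B ≈ 704 N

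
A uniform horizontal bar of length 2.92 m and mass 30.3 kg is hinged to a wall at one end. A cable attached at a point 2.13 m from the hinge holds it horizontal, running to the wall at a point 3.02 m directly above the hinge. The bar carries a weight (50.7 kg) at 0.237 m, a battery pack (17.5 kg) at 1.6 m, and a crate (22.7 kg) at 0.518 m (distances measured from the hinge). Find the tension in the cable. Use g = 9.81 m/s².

Take moments about the hinge.
Beam weight: 30.3 × 9.81 = 297.2 N down at 1.46 m → arm 1.46 m, τ = 297.2 × 1.46 = 433.9 N·m clockwise.
Weight: 50.7 × 9.81 = 497.4 N down at 0.237 m → arm 0.237 m, τ = 497.4 × 0.237 = 117.9 N·m clockwise.
Battery pack: 17.5 × 9.81 = 171.7 N down at 1.6 m → arm 1.6 m, τ = 171.7 × 1.6 = 274.7 N·m clockwise.
Crate: 22.7 × 9.81 = 222.7 N down at 0.518 m → arm 0.518 m, τ = 222.7 × 0.518 = 115.4 N·m clockwise.
Total clockwise load moment = 941.9 N·m.
The cable tension T acts at 2.13 m; only its component perpendicular to the bar, T sinθ, produces torque. sinθ = h/√(h²+d²) = 3.02/√(3.02²+2.13²) = 0.8172.
Setting net torque to zero: T × 2.13 × 0.8172 = 941.9 → T = 941.9 / 1.741 = 541 N.

T ≈ 541 N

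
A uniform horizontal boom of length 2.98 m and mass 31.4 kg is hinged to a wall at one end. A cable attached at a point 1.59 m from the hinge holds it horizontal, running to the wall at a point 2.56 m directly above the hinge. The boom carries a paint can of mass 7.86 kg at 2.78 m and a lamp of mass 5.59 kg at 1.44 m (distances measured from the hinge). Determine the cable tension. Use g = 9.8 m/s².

About the hinge:
Beam weight: 31.4 × 9.8 = 307.7 N down at 1.49 m → arm 1.49 m, τ = 307.7 × 1.49 = 458.5 N·m clockwise.
Paint can: 7.86 × 9.8 = 77.03 N down at 2.78 m → arm 2.78 m, τ = 77.03 × 2.78 = 214.1 N·m clockwise.
Lamp: 5.59 × 9.8 = 54.78 N down at 1.44 m → arm 1.44 m, τ = 54.78 × 1.44 = 78.88 N·m clockwise.
Total clockwise load moment = 751.5 N·m.
The cable tension T acts at 1.59 m; only its component perpendicular to the boom, T sinθ, produces torque. sinθ = h/√(h²+d²) = 2.56/√(2.56²+1.59²) = 0.8495.
For rotational equilibrium, T × 1.59 × 0.8495 = 751.5, so T = 751.5 / 1.351 = 556 N.

T ≈ 556 N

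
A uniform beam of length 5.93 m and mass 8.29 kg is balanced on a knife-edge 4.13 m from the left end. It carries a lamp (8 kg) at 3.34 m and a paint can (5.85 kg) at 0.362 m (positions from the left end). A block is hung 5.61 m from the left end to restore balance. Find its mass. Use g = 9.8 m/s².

Choose the knife-edge (at 4.13 m from the left end) as the axis so the support reaction has zero arm there.
Beam weight: 8.29 × 9.8 = 81.24 N down at 2.965 m → arm 1.165 m, τ = 81.24 × 1.165 = 94.64 N·m counterclockwise.
Lamp: 8 × 9.8 = 78.4 N down at 3.34 m → arm 0.79 m, τ = 78.4 × 0.79 = 61.94 N·m counterclockwise.
Paint can: 5.85 × 9.8 = 57.33 N down at 0.362 m → arm 3.768 m, τ = 57.33 × 3.768 = 216 N·m counterclockwise.
Net moment of known loads = 372.6 N·m counterclockwise.
An unknown mass m at 5.61 m has arm 1.48 m; its moment is m·g·1.48 clockwise.
Setting net torque to zero: m × 9.8 × 1.48 = 372.6 → m = 372.6 / (9.8 × 1.48) = 25.7 kg.

m ≈ 25.7 kg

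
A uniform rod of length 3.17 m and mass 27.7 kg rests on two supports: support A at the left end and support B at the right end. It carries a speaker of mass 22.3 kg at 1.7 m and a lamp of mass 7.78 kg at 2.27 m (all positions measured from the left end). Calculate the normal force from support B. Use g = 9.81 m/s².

Choose support A as the axis so its reaction then has zero moment arm.
Beam weight: 27.7 × 9.81 = 271.7 N down at 1.585 m → arm 1.585 m, τ = 271.7 × 1.585 = 430.6 N·m clockwise.
Speaker: 22.3 × 9.81 = 218.8 N down at 1.7 m → arm 1.7 m, τ = 218.8 × 1.7 = 372 N·m clockwise.
Lamp: 7.78 × 9.81 = 76.32 N down at 2.27 m → arm 2.27 m, τ = 76.32 × 2.27 = 173.2 N·m clockwise.
Net load moment about support A = 975.8 N·m clockwise.
Reaction R at support B is upward at 3.17 m, arm 3.17 m → moment R × 3.17 counterclockwise.
For rotational equilibrium, R × 3.17 = 975.8, so R = 308 N.

R_B ≈ 308 N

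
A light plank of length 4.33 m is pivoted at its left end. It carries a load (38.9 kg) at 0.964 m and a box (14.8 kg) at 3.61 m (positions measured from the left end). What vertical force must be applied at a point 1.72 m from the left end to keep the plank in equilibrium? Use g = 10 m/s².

Sum moments about the left end (the unknown pivot reaction has zero arm there).
Load: 38.9 × 10 = 389 N down at 0.964 m → arm 0.964 m, τ = 389 × 0.964 = 375 N·m clockwise.
Box: 14.8 × 10 = 148 N down at 3.61 m → arm 3.61 m, τ = 148 × 3.61 = 534.3 N·m clockwise.
Net moment of the loads = 909.3 N·m clockwise.
The upward force F acts at a point 1.72 m from the left end, arm 1.72 m, giving F × 1.72 counterclockwise.
Balancing moments: F × 1.72 = 909.3, giving F = 909.3 / 1.72 = 529 N.

F ≈ 529 N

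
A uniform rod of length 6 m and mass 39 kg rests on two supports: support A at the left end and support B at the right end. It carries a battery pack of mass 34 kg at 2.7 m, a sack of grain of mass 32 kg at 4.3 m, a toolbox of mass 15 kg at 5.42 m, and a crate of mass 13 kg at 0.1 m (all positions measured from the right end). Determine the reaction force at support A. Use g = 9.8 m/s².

R_A ≈ 701 N

About support B:
Beam weight: 39 × 9.8 = 382.2 N down at 3 m → arm 3 m, τ = 382.2 × 3 = 1147 N·m counterclockwise.
Battery pack: 34 × 9.8 = 333.2 N down at 2.7 m → arm 2.7 m, τ = 333.2 × 2.7 = 899.6 N·m counterclockwise.
Sack of grain: 32 × 9.8 = 313.6 N down at 4.3 m → arm 4.3 m, τ = 313.6 × 4.3 = 1348 N·m counterclockwise.
Toolbox: 15 × 9.8 = 147 N down at 5.42 m → arm 5.42 m, τ = 147 × 5.42 = 796.7 N·m counterclockwise.
Crate: 13 × 9.8 = 127.4 N down at 0.1 m → arm 0.1 m, τ = 127.4 × 0.1 = 12.74 N·m counterclockwise.
Net load moment about support B = 4204 N·m counterclockwise.
Reaction R at support A is upward at 6 m, arm 6 m → moment R × 6 clockwise.
For rotational equilibrium, R × 6 = 4204, so R = 701 N.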